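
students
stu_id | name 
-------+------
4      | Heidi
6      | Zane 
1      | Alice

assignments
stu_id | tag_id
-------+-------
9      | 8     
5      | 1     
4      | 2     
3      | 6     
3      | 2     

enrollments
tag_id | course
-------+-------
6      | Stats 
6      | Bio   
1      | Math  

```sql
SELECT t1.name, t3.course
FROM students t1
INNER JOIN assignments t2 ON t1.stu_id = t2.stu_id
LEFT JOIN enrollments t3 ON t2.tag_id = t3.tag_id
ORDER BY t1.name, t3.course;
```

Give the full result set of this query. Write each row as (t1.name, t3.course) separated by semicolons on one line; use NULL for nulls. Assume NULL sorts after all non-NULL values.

Joins associate left-to-right: students INNER JOIN assignments on stu_id gives 1 intermediate row(s).
Then LEFT JOIN `enrollments t3` on tag_id: each of those 1 rows is kept; rows whose t2.tag_id has no match in t3 get NULL for t3's columns.

(Heidi, NULL)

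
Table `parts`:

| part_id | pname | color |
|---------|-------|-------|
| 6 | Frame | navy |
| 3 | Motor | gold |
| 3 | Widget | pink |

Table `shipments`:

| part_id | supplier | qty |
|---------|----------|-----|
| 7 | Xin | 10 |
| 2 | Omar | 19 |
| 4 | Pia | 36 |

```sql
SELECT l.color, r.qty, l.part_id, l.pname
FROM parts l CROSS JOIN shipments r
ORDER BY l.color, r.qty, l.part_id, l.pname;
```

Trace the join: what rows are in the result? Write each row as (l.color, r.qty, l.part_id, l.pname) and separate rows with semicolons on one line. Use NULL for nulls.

CROSS JOIN pairs every row of `parts` with every row of `shipments`: 3 × 3 = 9 rows.

(gold, 10, 3, Motor); (gold, 19, 3, Motor); (gold, 36, 3, Motor); (navy, 10, 6, Frame); (navy, 19, 6, Frame); (navy, 36, 6, Frame); (pink, 10, 3, Widget); (pink, 19, 3, Widget); (pink, 36, 3, Widget)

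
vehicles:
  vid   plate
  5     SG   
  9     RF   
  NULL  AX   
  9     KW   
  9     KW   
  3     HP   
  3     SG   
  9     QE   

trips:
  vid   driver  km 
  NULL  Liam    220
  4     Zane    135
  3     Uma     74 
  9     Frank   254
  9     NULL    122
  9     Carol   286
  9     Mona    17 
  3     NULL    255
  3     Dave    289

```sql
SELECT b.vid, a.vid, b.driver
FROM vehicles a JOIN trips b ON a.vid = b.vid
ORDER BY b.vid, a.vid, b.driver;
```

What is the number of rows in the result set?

INNER JOIN keeps only pairs where the ON condition holds.
Matching on a.vid = b.vid. A NULL in a compared column never satisfies the condition.
- vid=5: no matching b row, dropped.
- vid=9: 4 matching b row(s), so 4 row(s) emitted.
- vid=NULL: no matching b row, dropped.
- vid=9: 4 matching b row(s), so 4 row(s) emitted.
- vid=9: 4 matching b row(s), so 4 row(s) emitted.
- vid=3: 3 matching b row(s), so 3 row(s) emitted.
- vid=3: 3 matching b row(s), so 3 row(s) emitted.
- vid=9: 4 matching b row(s), so 4 row(s) emitted.
Total: 22 rows.

22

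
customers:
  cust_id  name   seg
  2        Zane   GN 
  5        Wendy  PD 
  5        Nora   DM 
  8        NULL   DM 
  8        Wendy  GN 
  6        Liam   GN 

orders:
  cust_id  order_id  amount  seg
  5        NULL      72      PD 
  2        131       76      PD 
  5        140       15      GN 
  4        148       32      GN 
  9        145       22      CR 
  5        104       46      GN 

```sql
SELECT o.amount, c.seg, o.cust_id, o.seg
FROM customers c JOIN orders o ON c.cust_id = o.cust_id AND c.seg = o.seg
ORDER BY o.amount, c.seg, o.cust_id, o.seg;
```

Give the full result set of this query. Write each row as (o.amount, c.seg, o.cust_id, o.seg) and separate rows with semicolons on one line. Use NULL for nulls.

INNER JOIN keeps only pairs where the ON condition holds.
Matching on c.cust_id = o.cust_id AND c.seg = o.seg.
- c (cust_id=2, seg=GN) has no partner → excluded.
- c (cust_id=5, seg=PD) pairs with 1 row(s) of o.
- c (cust_id=5, seg=DM) has no partner → excluded.
- c (cust_id=8, seg=DM) has no partner → excluded.
- c (cust_id=8, seg=GN) has no partner → excluded.
- c (cust_id=6, seg=GN) has no partner → excluded.
After projecting and ordering:
o.amount | c.seg | o.cust_id | o.seg
72 | PD | 5 | PD

(72, PD, 5, PD)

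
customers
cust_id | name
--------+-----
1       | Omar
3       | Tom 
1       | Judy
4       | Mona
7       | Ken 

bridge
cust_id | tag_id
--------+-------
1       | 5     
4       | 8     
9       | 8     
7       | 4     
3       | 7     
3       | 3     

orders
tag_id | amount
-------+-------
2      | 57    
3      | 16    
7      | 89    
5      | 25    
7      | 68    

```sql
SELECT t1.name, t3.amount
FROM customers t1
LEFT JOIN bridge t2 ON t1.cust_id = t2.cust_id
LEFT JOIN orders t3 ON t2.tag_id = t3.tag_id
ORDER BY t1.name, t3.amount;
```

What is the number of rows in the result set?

7

Step 1 — t1 LEFT JOIN t2 on cust_id → 6 row(s).
Then LEFT JOIN `orders t3` on tag_id: each of those 6 rows is kept; rows whose t2.tag_id has no match in t3 get NULL for t3's columns.
Result: 7 row(s).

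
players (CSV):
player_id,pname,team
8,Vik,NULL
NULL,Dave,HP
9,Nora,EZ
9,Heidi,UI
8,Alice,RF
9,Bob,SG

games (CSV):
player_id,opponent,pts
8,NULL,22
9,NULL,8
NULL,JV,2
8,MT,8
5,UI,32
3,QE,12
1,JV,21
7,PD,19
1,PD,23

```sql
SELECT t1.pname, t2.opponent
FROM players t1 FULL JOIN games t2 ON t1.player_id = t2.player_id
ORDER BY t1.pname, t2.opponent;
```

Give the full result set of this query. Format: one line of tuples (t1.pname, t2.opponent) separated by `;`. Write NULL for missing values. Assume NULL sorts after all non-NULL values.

FULL OUTER JOIN keeps every row from both sides; unmatched rows get NULL for the other side's columns.
Matching on t1.player_id = t2.player_id. A NULL in a compared column never satisfies the condition.
- t1 row (player_id=8): matches 2 t2 row(s) → 2 output row(s).
- t1 row (player_id=NULL): no match → kept, t2 columns NULL.
- t1 row (player_id=9): matches 1 t2 row(s) → 1 output row(s).
- t1 row (player_id=9): matches 1 t2 row(s) → 1 output row(s).
- t1 row (player_id=8): matches 2 t2 row(s) → 2 output row(s).
- t1 row (player_id=9): matches 1 t2 row(s) → 1 output row(s).
- 6 row(s) from t2 found no t1 partner → padded with NULL.

(Alice, MT); (Alice, NULL); (Bob, NULL); (Dave, NULL); (Heidi, NULL); (Nora, NULL); (Vik, MT); (Vik, NULL); (NULL, JV); (NULL, JV); (NULL, PD); (NULL, PD); (NULL, QE); (NULL, UI)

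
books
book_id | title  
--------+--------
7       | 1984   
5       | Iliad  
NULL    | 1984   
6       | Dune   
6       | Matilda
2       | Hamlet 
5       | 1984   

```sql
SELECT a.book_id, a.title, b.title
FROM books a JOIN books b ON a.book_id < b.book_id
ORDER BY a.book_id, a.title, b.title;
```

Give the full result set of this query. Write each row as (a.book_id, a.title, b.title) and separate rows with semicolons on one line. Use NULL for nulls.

INNER JOIN keeps only pairs where the ON condition holds.
Matching on a.book_id < b.book_id. A NULL in a compared column never satisfies the condition.
- book_id=7: no matching b row, dropped.
- book_id=5: 3 matching b row(s), so 3 row(s) emitted.
- book_id=NULL: no matching b row, dropped.
- book_id=6: 1 matching b row(s), so 1 row(s) emitted.
- book_id=6: 1 matching b row(s), so 1 row(s) emitted.
- book_id=2: 5 matching b row(s), so 5 row(s) emitted.
- book_id=5: 3 matching b row(s), so 3 row(s) emitted.

(2, Hamlet, 1984); (2, Hamlet, 1984); (2, Hamlet, Dune); (2, Hamlet, Iliad); (2, Hamlet, Matilda); (5, 1984, 1984); (5, 1984, Dune); (5, 1984, Matilda); (5, Iliad, 1984); (5, Iliad, Dune); (5, Iliad, Matilda); (6, Dune, 1984); (6, Matilda, 1984)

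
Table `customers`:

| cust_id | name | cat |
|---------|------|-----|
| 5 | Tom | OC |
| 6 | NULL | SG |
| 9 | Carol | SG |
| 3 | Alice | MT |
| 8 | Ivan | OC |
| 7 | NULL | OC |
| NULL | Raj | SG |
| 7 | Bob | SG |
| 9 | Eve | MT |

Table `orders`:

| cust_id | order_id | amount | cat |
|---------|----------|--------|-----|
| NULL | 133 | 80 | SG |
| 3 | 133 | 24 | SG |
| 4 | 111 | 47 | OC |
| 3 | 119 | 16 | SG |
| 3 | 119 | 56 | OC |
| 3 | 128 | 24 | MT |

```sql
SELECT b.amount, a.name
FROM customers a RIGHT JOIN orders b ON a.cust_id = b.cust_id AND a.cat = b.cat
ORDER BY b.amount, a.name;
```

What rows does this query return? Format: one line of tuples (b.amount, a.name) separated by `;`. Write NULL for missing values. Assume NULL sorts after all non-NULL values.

RIGHT JOIN keeps every row from `orders`; unmatched rows get NULL for `customers`'s columns.
Matching on a.cust_id = b.cust_id AND a.cat = b.cat. A NULL in a compared column never satisfies the condition.
Matched pairs: 1; unmatched b rows kept: 5.

(16, NULL); (24, Alice); (24, NULL); (47, NULL); (56, NULL); (80, NULL)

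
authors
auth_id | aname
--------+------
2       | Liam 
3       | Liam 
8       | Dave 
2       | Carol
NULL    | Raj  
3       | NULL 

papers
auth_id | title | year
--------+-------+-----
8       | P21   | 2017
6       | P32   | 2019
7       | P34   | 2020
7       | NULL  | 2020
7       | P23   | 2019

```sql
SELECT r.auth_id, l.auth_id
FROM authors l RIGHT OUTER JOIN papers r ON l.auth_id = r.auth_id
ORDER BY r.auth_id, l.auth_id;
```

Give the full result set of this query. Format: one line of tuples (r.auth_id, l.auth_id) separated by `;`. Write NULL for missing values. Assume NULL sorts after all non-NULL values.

(6, NULL); (7, NULL); (7, NULL); (7, NULL); (8, 8)

RIGHT JOIN keeps every row from `papers`; unmatched rows get NULL for `authors`'s columns.
Matching on l.auth_id = r.auth_id. A NULL in a compared column never satisfies the condition.
Matched pairs: 1; unmatched r rows kept: 4.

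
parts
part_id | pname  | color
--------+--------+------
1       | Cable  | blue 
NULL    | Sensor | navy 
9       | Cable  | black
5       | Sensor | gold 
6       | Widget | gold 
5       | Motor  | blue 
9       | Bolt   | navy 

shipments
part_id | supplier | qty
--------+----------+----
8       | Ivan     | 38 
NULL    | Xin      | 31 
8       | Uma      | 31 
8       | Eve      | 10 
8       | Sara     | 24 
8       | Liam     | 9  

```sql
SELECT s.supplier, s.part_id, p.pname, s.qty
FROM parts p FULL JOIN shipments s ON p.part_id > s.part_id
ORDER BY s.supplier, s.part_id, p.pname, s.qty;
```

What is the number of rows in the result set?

FULL OUTER JOIN keeps every row from both sides; unmatched rows get NULL for the other side's columns.
Matching on p.part_id > s.part_id. A NULL in a compared column never satisfies the condition.
Matched pairs: 10; unmatched p rows kept: 5; unmatched s rows kept: 1.
Total: 10 matched + 6 padded = 16 rows.

16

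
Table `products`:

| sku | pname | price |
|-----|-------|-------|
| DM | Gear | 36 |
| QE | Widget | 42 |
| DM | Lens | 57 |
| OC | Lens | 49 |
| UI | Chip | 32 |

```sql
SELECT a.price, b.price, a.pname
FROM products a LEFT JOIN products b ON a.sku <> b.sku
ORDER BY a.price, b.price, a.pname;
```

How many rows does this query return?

18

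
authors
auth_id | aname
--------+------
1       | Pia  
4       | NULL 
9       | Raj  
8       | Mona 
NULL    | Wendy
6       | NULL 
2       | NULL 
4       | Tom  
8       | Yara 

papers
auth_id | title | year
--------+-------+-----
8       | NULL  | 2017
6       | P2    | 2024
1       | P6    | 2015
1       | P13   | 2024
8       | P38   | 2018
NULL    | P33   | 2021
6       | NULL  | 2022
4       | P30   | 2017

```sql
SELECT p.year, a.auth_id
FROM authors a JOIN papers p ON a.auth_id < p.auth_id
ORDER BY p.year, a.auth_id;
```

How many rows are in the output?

20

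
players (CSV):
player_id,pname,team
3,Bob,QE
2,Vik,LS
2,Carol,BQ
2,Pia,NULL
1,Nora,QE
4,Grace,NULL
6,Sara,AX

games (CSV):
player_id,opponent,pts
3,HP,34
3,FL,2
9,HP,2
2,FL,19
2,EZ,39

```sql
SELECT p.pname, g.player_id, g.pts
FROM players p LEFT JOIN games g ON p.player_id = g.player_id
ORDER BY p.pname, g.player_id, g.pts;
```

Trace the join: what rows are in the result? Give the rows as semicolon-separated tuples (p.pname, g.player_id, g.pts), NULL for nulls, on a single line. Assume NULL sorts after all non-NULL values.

LEFT JOIN keeps every row from `players`; unmatched rows get NULL for `games`'s columns.
Matching on p.player_id = g.player_id.
- p (player_id=3) pairs with 2 row(s) of g.
- p (player_id=2) pairs with 2 row(s) of g.
- p (player_id=2) pairs with 2 row(s) of g.
- p (player_id=2) pairs with 2 row(s) of g.
- p (player_id=1) has no partner → padded with NULL.
- p (player_id=4) has no partner → padded with NULL.
- p (player_id=6) has no partner → padded with NULL.

(Bob, 3, 2); (Bob, 3, 34); (Carol, 2, 19); (Carol, 2, 39); (Grace, NULL, NULL); (Nora, NULL, NULL); (Pia, 2, 19); (Pia, 2, 39); (Sara, NULL, NULL); (Vik, 2, 19); (Vik, 2, 39)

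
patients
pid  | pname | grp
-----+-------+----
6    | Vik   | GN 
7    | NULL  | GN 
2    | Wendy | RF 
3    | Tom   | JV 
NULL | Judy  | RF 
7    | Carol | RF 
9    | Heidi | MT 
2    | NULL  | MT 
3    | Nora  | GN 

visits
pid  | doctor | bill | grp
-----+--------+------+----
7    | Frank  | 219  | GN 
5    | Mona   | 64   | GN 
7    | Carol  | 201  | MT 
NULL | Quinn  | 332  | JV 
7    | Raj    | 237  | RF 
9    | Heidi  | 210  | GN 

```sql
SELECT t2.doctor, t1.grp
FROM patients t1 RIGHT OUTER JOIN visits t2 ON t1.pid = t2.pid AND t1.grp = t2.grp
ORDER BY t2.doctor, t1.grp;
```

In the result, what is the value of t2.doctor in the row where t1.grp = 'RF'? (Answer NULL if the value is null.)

Raj

RIGHT JOIN keeps every row from `visits`; unmatched rows get NULL for `patients`'s columns.
Matching on t1.pid = t2.pid AND t1.grp = t2.grp. A NULL in a compared column never satisfies the condition.
- t1[0] pid=6, grp=GN → no match.
- t1[1] pid=7, grp=GN → 1 match(es) in t2 → 1 row(s).
- t1[2] pid=2, grp=RF → no match.
- t1[3] pid=3, grp=JV → no match.
- t1[4] pid=NULL, grp=RF → no match.
- t1[5] pid=7, grp=RF → 1 match(es) in t2 → 1 row(s).
- t1[6] pid=9, grp=MT → no match.
- t1[7] pid=2, grp=MT → no match.
- t1[8] pid=3, grp=GN → no match.
- plus 4 unmatched t2 row(s), each kept with NULL t1 columns.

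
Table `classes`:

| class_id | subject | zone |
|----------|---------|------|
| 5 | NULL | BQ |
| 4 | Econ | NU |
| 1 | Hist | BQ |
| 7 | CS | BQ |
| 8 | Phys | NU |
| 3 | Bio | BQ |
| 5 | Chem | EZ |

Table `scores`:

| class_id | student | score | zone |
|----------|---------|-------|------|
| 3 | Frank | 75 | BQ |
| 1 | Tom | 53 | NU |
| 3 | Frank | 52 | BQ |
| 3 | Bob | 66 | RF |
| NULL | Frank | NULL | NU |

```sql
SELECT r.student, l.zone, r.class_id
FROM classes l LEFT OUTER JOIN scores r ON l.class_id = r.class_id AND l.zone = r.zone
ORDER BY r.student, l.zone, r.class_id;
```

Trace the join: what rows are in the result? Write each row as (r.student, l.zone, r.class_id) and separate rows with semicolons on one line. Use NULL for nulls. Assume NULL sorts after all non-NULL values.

(Frank, BQ, 3); (Frank, BQ, 3); (NULL, BQ, NULL); (NULL, BQ, NULL); (NULL, BQ, NULL); (NULL, EZ, NULL); (NULL, NU, NULL); (NULL, NU, NULL)

LEFT JOIN keeps every row from `classes`; unmatched rows get NULL for `scores`'s columns.
Matching on l.class_id = r.class_id AND l.zone = r.zone. A NULL in a compared column never satisfies the condition.
- class_id=5, zone=BQ: no r row matches, row kept with r columns NULL.
- class_id=4, zone=NU: no r row matches, row kept with r columns NULL.
- class_id=1, zone=BQ: no r row matches, row kept with r columns NULL.
- class_id=7, zone=BQ: no r row matches, row kept with r columns NULL.
- class_id=8, zone=NU: no r row matches, row kept with r columns NULL.
- class_id=3, zone=BQ: 2 matching r row(s), so 2 row(s) emitted.
- class_id=5, zone=EZ: no r row matches, row kept with r columns NULL.
After projecting and ordering:
r.student | l.zone | r.class_id
Frank | BQ | 3
Frank | BQ | 3
NULL | BQ | NULL
NULL | BQ | NULL
NULL | BQ | NULL
NULL | EZ | NULL
NULL | NU | NULL
NULL | NU | NULL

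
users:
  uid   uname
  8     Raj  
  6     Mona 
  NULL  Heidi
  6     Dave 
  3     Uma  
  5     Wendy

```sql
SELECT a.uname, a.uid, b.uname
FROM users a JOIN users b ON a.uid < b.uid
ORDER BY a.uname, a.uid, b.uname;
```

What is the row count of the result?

INNER JOIN keeps only pairs where the ON condition holds.
Matching on a.uid < b.uid. A NULL in a compared column never satisfies the condition.
- a[0] uid=8 → no match; dropped.
- a[1] uid=6 → 1 match(es) in b → 1 row(s).
- a[2] uid=NULL → no match; dropped.
- a[3] uid=6 → 1 match(es) in b → 1 row(s).
- a[4] uid=3 → 4 match(es) in b → 4 row(s).
- a[5] uid=5 → 3 match(es) in b → 3 row(s).
Total: 9 rows.

9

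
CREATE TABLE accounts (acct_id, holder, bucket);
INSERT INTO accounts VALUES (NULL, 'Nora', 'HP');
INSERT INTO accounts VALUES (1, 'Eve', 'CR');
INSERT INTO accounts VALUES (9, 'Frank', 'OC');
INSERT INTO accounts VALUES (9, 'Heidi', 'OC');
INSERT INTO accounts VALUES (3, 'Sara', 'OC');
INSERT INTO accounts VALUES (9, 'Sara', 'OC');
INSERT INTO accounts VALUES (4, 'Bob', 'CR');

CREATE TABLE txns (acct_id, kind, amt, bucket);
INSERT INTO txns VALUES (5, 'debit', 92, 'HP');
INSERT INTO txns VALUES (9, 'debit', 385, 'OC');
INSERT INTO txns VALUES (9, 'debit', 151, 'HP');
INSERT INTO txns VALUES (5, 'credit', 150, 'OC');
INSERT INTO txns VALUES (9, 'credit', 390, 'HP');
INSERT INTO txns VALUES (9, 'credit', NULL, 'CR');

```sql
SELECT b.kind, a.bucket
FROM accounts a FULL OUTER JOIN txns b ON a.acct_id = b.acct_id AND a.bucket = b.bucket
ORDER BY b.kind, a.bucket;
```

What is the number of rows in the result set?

12

FULL OUTER JOIN keeps every row from both sides; unmatched rows get NULL for the other side's columns.
Matching on a.acct_id = b.acct_id AND a.bucket = b.bucket. A NULL in a compared column never satisfies the condition.
Matched pairs: 3; unmatched a rows kept: 4; unmatched b rows kept: 5.
Total: 3 matched + 9 padded = 12 rows.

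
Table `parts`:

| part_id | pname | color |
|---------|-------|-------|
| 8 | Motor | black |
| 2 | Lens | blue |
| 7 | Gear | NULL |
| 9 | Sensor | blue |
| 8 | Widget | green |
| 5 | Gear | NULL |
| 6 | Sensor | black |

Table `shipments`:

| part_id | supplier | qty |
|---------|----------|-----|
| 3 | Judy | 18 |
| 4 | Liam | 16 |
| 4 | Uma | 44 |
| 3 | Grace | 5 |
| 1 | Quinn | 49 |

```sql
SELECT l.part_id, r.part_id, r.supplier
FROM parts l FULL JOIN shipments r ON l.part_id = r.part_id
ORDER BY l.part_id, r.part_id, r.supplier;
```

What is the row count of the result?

12

FULL OUTER JOIN keeps every row from both sides; unmatched rows get NULL for the other side's columns.
Matching on l.part_id = r.part_id.
- l[0] part_id=8 → no match; kept with NULLs on the r side.
- l[1] part_id=2 → no match; kept with NULLs on the r side.
- l[2] part_id=7 → no match; kept with NULLs on the r side.
- l[3] part_id=9 → no match; kept with NULLs on the r side.
- l[4] part_id=8 → no match; kept with NULLs on the r side.
- l[5] part_id=5 → no match; kept with NULLs on the r side.
- l[6] part_id=6 → no match; kept with NULLs on the r side.
- 5 r row(s) had no l match → kept, l columns NULL.
Total: 0 matched + 12 padded = 12 rows.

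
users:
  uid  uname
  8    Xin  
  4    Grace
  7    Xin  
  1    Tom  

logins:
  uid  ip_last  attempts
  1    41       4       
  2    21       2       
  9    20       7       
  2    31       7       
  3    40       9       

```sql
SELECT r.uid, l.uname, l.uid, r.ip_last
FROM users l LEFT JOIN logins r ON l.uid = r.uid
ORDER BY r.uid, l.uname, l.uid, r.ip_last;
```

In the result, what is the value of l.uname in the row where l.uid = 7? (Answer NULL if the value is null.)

LEFT JOIN keeps every row from `users`; unmatched rows get NULL for `logins`'s columns.
Matching on l.uid = r.uid.
Matched pairs: 1; unmatched l rows kept: 3.

Xin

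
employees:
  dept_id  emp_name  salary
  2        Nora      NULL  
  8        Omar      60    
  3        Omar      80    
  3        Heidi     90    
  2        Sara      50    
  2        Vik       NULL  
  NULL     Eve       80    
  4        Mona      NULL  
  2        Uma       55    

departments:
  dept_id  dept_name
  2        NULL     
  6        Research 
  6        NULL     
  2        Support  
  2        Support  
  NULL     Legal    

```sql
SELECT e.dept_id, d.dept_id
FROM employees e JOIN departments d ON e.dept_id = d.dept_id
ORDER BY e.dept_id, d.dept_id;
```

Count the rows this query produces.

12

INNER JOIN keeps only pairs where the ON condition holds.
Matching on e.dept_id = d.dept_id. A NULL in a compared column never satisfies the condition.
- e[0] dept_id=2 → 3 match(es) in d → 3 row(s).
- e[1] dept_id=8 → no match; dropped.
- e[2] dept_id=3 → no match; dropped.
- e[3] dept_id=3 → no match; dropped.
- e[4] dept_id=2 → 3 match(es) in d → 3 row(s).
- e[5] dept_id=2 → 3 match(es) in d → 3 row(s).
- e[6] dept_id=NULL → no match; dropped.
- e[7] dept_id=4 → no match; dropped.
- e[8] dept_id=2 → 3 match(es) in d → 3 row(s).
Total: 12 rows.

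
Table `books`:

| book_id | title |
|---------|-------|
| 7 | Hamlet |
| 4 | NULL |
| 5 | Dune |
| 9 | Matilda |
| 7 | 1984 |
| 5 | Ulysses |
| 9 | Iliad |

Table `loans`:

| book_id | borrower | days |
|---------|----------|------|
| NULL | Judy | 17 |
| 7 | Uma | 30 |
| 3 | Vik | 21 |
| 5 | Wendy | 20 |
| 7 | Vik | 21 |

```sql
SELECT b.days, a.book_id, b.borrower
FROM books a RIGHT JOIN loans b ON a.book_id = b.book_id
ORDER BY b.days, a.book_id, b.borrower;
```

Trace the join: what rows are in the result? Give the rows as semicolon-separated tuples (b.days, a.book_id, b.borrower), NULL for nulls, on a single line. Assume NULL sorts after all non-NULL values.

(17, NULL, Judy); (20, 5, Wendy); (20, 5, Wendy); (21, 7, Vik); (21, 7, Vik); (21, NULL, Vik); (30, 7, Uma); (30, 7, Uma)

RIGHT JOIN keeps every row from `loans`; unmatched rows get NULL for `books`'s columns.
Matching on a.book_id = b.book_id. A NULL in a compared column never satisfies the condition.
- a row (book_id=7): matches 2 b row(s) → 2 output row(s).
- a row (book_id=4): no match.
- a row (book_id=5): matches 1 b row(s) → 1 output row(s).
- a row (book_id=9): no match.
- a row (book_id=7): matches 2 b row(s) → 2 output row(s).
- a row (book_id=5): matches 1 b row(s) → 1 output row(s).
- a row (book_id=9): no match.
- 2 b row(s) had no a match → kept, a columns NULL.
After projecting and ordering:
b.days | a.book_id | b.borrower
17 | NULL | Judy
20 | 5 | Wendy
20 | 5 | Wendy
21 | 7 | Vik
21 | 7 | Vik
21 | NULL | Vik
30 | 7 | Uma
30 | 7 | Uma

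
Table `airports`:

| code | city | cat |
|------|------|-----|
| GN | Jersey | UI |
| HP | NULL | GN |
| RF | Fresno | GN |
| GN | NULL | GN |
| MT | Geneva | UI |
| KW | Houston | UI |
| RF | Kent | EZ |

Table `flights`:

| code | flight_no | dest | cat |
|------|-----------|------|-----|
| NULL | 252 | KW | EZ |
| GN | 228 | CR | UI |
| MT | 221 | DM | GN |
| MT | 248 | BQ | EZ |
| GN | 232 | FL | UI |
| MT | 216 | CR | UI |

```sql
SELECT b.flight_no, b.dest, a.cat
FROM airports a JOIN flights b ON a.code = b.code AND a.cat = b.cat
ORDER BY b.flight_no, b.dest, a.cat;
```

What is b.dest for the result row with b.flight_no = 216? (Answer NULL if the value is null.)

CR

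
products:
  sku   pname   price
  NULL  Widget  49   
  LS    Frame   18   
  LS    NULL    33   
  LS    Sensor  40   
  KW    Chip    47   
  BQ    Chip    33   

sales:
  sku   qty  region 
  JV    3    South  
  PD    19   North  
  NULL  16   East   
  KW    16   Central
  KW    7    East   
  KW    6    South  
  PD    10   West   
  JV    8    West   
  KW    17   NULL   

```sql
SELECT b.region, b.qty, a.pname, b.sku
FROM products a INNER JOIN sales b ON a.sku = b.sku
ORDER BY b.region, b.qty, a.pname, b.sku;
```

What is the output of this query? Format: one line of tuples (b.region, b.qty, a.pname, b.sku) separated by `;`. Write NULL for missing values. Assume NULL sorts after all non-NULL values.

(Central, 16, Chip, KW); (East, 7, Chip, KW); (South, 6, Chip, KW); (NULL, 17, Chip, KW)

INNER JOIN keeps only pairs where the ON condition holds.
Matching on a.sku = b.sku. A NULL in a compared column never satisfies the condition.
Matched pairs: 4.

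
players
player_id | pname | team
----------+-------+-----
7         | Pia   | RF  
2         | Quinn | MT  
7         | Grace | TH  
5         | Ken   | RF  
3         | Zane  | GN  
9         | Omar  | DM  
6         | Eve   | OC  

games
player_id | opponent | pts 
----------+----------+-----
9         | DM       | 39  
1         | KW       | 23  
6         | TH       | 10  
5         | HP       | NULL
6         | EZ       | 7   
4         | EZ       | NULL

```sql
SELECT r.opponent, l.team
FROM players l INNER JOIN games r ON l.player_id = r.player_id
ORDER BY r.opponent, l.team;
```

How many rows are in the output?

4

INNER JOIN keeps only pairs where the ON condition holds.
Matching on l.player_id = r.player_id.
- l[0] player_id=7 → no match; dropped.
- l[1] player_id=2 → no match; dropped.
- l[2] player_id=7 → no match; dropped.
- l[3] player_id=5 → 1 match(es) in r → 1 row(s).
- l[4] player_id=3 → no match; dropped.
- l[5] player_id=9 → 1 match(es) in r → 1 row(s).
- l[6] player_id=6 → 2 match(es) in r → 2 row(s).
Total: 4 rows.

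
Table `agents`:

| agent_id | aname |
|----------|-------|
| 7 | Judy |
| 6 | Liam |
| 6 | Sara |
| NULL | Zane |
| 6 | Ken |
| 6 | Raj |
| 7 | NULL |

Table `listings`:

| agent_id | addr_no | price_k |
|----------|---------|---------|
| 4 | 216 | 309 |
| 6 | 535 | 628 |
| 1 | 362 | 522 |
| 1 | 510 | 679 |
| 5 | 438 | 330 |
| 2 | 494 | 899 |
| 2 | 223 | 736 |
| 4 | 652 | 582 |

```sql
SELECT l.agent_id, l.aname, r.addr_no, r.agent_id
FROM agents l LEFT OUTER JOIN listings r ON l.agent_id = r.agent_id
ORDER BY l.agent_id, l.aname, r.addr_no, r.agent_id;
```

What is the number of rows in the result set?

LEFT JOIN keeps every row from `agents`; unmatched rows get NULL for `listings`'s columns.
Matching on l.agent_id = r.agent_id. A NULL in a compared column never satisfies the condition.
Matched pairs: 4; unmatched l rows kept: 3.
Total: 4 matched + 3 padded = 7 rows.

7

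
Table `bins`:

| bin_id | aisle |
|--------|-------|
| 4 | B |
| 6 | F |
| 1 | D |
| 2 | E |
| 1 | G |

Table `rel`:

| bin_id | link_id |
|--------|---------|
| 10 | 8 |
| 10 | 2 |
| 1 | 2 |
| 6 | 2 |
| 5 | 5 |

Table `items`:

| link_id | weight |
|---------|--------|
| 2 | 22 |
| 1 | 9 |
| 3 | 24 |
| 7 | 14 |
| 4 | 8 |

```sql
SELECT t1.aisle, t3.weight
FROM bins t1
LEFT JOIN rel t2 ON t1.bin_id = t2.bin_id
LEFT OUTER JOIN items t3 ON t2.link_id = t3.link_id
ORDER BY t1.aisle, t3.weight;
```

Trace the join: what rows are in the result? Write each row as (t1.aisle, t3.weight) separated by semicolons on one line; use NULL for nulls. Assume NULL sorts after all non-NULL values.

Step 1 — t1 LEFT JOIN t2 on bin_id → 5 row(s).
Then LEFT JOIN `items t3` on link_id: each of those 5 rows is kept; rows whose t2.link_id has no match in t3 get NULL for t3's columns.

(B, NULL); (D, 22); (E, NULL); (F, 22); (G, 22)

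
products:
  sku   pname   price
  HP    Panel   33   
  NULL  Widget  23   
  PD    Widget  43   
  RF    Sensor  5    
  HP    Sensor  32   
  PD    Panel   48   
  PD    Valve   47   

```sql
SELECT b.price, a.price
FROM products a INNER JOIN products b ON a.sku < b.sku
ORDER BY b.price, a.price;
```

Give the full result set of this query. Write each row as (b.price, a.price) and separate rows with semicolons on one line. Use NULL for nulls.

(5, 32); (5, 33); (5, 43); (5, 47); (5, 48); (43, 32); (43, 33); (47, 32); (47, 33); (48, 32); (48, 33)

INNER JOIN keeps only pairs where the ON condition holds.
Matching on a.sku < b.sku. A NULL in a compared column never satisfies the condition.
- sku=HP: 4 matching b row(s), so 4 row(s) emitted.
- sku=NULL: no matching b row, dropped.
- sku=PD: 1 matching b row(s), so 1 row(s) emitted.
- sku=RF: no matching b row, dropped.
- sku=HP: 4 matching b row(s), so 4 row(s) emitted.
- sku=PD: 1 matching b row(s), so 1 row(s) emitted.
- sku=PD: 1 matching b row(s), so 1 row(s) emitted.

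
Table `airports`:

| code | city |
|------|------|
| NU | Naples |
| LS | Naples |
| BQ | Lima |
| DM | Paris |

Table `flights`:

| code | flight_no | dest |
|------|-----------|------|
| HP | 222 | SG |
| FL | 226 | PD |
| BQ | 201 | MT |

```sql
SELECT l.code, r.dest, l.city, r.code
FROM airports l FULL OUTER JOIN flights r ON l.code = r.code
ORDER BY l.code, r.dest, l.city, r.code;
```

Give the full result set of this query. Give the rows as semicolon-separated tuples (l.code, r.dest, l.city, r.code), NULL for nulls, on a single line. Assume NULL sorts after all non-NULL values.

FULL OUTER JOIN keeps every row from both sides; unmatched rows get NULL for the other side's columns.
Matching on l.code = r.code.
Matched pairs: 1; unmatched l rows kept: 3; unmatched r rows kept: 2.

(BQ, MT, Lima, BQ); (DM, NULL, Paris, NULL); (LS, NULL, Naples, NULL); (NU, NULL, Naples, NULL); (NULL, PD, NULL, FL); (NULL, SG, NULL, HP)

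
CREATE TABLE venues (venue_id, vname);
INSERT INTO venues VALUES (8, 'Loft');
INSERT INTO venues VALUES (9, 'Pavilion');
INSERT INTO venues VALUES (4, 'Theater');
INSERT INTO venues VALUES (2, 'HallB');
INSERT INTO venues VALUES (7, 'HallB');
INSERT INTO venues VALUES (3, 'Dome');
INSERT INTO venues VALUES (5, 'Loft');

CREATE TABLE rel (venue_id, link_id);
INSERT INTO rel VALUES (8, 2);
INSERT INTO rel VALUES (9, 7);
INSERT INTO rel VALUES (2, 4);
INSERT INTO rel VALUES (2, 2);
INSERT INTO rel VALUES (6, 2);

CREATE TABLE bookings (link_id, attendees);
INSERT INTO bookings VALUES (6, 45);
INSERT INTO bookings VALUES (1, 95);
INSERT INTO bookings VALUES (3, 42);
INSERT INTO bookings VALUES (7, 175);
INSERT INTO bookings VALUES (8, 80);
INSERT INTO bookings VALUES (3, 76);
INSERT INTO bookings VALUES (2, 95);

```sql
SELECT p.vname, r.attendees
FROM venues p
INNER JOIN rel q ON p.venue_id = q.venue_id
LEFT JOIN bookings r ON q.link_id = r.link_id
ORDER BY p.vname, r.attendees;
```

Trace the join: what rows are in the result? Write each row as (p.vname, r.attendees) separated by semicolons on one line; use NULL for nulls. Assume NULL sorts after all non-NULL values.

Evaluate left to right. First `venues p INNER JOIN rel q` on venue_id: 4 row(s).
Then LEFT JOIN `bookings r` on link_id: each of those 4 rows is kept; rows whose q.link_id has no match in r get NULL for r's columns.

(HallB, 95); (HallB, NULL); (Loft, 95); (Pavilion, 175)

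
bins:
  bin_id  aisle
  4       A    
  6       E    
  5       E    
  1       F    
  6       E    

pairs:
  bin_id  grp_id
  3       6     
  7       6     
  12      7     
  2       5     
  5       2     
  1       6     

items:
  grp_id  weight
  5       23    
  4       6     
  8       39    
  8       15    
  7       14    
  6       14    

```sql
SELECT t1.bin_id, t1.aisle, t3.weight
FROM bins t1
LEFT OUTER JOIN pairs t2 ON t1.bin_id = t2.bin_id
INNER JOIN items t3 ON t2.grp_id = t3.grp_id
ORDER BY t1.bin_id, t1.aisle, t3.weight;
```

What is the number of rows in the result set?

1

Step 1 — t1 LEFT JOIN t2 on bin_id → 5 row(s).
Then INNER JOIN `items t3` on grp_id: keep only rows whose t2.grp_id appears in t3.
Result: 1 row(s).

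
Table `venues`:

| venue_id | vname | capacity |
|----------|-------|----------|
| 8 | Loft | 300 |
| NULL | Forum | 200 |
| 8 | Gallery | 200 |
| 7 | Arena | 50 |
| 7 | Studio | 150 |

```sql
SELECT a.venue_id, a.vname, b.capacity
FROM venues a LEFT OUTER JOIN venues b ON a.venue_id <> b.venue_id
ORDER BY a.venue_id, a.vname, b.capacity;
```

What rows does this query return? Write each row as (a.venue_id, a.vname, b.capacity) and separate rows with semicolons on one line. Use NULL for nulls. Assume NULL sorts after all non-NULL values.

(7, Arena, 200); (7, Arena, 300); (7, Studio, 200); (7, Studio, 300); (8, Gallery, 50); (8, Gallery, 150); (8, Loft, 50); (8, Loft, 150); (NULL, Forum, NULL)

LEFT JOIN keeps every row from `venues a`; unmatched rows get NULL for `venues b`'s columns.
Matching on a.venue_id <> b.venue_id. A NULL in a compared column never satisfies the condition.
Matched pairs: 8; unmatched a rows kept: 1.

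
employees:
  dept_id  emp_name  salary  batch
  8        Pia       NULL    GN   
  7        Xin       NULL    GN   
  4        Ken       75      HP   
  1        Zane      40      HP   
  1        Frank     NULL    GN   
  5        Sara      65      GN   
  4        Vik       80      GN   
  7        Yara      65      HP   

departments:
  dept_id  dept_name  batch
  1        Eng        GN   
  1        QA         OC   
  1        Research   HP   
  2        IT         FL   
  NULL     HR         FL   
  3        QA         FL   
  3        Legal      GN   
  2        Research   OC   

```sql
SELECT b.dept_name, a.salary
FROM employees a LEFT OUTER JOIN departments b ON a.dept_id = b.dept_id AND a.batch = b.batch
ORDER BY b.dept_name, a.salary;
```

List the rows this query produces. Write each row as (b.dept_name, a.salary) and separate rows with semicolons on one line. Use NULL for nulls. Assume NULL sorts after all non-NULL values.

LEFT JOIN keeps every row from `employees`; unmatched rows get NULL for `departments`'s columns.
Matching on a.dept_id = b.dept_id AND a.batch = b.batch. A NULL in a compared column never satisfies the condition.
- a[0] dept_id=8, batch=GN → no match; kept with NULLs on the b side.
- a[1] dept_id=7, batch=GN → no match; kept with NULLs on the b side.
- a[2] dept_id=4, batch=HP → no match; kept with NULLs on the b side.
- a[3] dept_id=1, batch=HP → 1 match(es) in b → 1 row(s).
- a[4] dept_id=1, batch=GN → 1 match(es) in b → 1 row(s).
- a[5] dept_id=5, batch=GN → no match; kept with NULLs on the b side.
- a[6] dept_id=4, batch=GN → no match; kept with NULLs on the b side.
- a[7] dept_id=7, batch=HP → no match; kept with NULLs on the b side.
After projecting and ordering:
b.dept_name | a.salary
Eng | NULL
Research | 40
NULL | 65
NULL | 65
NULL | 75
NULL | 80
NULL | NULL
NULL | NULL

(Eng, NULL); (Research, 40); (NULL, 65); (NULL, 65); (NULL, 75); (NULL, 80); (NULL, NULL); (NULL, NULL)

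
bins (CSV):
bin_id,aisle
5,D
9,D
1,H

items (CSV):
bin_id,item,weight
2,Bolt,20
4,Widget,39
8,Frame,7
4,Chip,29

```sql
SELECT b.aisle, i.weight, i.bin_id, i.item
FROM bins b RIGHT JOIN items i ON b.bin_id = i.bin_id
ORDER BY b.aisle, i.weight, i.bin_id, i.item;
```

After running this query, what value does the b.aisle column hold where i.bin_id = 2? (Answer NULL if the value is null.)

NULL

RIGHT JOIN keeps every row from `items`; unmatched rows get NULL for `bins`'s columns.
Matching on b.bin_id = i.bin_id.
- b[0] bin_id=5 → no match.
- b[1] bin_id=9 → no match.
- b[2] bin_id=1 → no match.
- 4 i row(s) had no b match → kept, b columns NULL.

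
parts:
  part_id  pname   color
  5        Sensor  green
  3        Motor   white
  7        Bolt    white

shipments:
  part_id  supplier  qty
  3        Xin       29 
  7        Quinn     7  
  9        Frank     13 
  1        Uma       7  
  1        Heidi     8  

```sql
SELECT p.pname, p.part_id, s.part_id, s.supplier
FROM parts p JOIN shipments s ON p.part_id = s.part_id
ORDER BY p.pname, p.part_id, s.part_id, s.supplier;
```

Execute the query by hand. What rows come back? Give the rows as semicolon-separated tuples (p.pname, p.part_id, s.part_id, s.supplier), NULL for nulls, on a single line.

(Bolt, 7, 7, Quinn); (Motor, 3, 3, Xin)

INNER JOIN keeps only pairs where the ON condition holds.
Matching on p.part_id = s.part_id.
- p[0] part_id=5 → no match; dropped.
- p[1] part_id=3 → 1 match(es) in s → 1 row(s).
- p[2] part_id=7 → 1 match(es) in s → 1 row(s).
After projecting and ordering:
p.pname | p.part_id | s.part_id | s.supplier
Bolt | 7 | 7 | Quinn
Motor | 3 | 3 | Xin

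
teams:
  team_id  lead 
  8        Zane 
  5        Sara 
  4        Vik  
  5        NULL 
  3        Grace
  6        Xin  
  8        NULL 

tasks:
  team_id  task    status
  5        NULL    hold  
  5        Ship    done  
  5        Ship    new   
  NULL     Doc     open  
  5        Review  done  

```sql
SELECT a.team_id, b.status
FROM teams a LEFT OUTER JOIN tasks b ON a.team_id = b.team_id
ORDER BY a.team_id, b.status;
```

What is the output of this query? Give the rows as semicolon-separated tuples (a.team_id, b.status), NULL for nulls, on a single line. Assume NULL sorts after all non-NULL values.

LEFT JOIN keeps every row from `teams`; unmatched rows get NULL for `tasks`'s columns.
Matching on a.team_id = b.team_id. A NULL in a compared column never satisfies the condition.
- team_id=8: no b row matches, row kept with b columns NULL.
- team_id=5: 4 matching b row(s), so 4 row(s) emitted.
- team_id=4: no b row matches, row kept with b columns NULL.
- team_id=5: 4 matching b row(s), so 4 row(s) emitted.
- team_id=3: no b row matches, row kept with b columns NULL.
- team_id=6: no b row matches, row kept with b columns NULL.
- team_id=8: no b row matches, row kept with b columns NULL.

(3, NULL); (4, NULL); (5, done); (5, done); (5, done); (5, done); (5, hold); (5, hold); (5, new); (5, new); (6, NULL); (8, NULL); (8, NULL)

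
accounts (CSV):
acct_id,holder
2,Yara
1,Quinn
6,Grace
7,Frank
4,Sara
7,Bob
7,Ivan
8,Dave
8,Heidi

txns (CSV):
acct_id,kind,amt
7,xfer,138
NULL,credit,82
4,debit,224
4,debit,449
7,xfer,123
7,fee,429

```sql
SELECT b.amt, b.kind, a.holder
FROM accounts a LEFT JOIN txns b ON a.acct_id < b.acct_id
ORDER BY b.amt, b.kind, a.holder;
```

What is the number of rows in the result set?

LEFT JOIN keeps every row from `accounts`; unmatched rows get NULL for `txns`'s columns.
Matching on a.acct_id < b.acct_id. A NULL in a compared column never satisfies the condition.
- a (acct_id=2) pairs with 5 row(s) of b.
- a (acct_id=1) pairs with 5 row(s) of b.
- a (acct_id=6) pairs with 3 row(s) of b.
- a (acct_id=7) has no partner → padded with NULL.
- a (acct_id=4) pairs with 3 row(s) of b.
- a (acct_id=7) has no partner → padded with NULL.
- a (acct_id=7) has no partner → padded with NULL.
- a (acct_id=8) has no partner → padded with NULL.
- a (acct_id=8) has no partner → padded with NULL.
Total: 16 matched + 5 padded = 21 rows.

21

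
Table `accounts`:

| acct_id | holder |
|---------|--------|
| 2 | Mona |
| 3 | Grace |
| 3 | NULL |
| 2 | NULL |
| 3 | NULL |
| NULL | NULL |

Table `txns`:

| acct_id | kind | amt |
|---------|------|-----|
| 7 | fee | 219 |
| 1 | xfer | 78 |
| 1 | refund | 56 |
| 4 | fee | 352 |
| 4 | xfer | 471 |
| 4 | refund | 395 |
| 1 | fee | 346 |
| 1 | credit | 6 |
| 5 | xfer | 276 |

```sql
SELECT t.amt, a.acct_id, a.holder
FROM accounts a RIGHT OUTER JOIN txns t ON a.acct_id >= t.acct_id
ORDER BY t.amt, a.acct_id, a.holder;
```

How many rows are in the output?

25

RIGHT JOIN keeps every row from `txns`; unmatched rows get NULL for `accounts`'s columns.
Matching on a.acct_id >= t.acct_id. A NULL in a compared column never satisfies the condition.
Matched pairs: 20; unmatched t rows kept: 5.
Total: 20 matched + 5 padded = 25 rows.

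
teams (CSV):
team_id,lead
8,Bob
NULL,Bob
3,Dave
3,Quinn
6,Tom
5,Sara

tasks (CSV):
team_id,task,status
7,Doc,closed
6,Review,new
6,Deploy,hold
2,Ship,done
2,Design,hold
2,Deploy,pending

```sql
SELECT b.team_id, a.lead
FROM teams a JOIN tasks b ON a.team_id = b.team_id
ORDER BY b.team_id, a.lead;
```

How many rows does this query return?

2

INNER JOIN keeps only pairs where the ON condition holds.
Matching on a.team_id = b.team_id. A NULL in a compared column never satisfies the condition.
Matched pairs: 2.
Total: 2 rows.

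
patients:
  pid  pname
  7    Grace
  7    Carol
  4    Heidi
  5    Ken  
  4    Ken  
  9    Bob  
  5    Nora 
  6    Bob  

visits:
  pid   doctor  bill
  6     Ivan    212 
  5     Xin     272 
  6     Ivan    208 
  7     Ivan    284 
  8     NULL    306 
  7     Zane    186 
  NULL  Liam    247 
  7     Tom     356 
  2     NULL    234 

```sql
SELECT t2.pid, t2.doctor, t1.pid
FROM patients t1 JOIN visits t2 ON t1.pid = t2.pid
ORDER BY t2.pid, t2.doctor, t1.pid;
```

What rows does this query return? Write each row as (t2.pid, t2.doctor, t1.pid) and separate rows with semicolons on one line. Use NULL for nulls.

(5, Xin, 5); (5, Xin, 5); (6, Ivan, 6); (6, Ivan, 6); (7, Ivan, 7); (7, Ivan, 7); (7, Tom, 7); (7, Tom, 7); (7, Zane, 7); (7, Zane, 7)

INNER JOIN keeps only pairs where the ON condition holds.
Matching on t1.pid = t2.pid. A NULL in a compared column never satisfies the condition.
Matched pairs: 10.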